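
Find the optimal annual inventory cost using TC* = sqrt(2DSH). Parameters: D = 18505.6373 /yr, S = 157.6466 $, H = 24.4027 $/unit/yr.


2*D*S*H = 142382472.7918
TC* = sqrt(142382472.7918) = 11932.4127

11932.4127 $/yr


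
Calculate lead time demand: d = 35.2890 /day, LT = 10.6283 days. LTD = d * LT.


LTD = 35.2890 * 10.6283 = 375.0621

375.0621 units


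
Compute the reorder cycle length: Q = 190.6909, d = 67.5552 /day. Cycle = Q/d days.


Cycle = 190.6909 / 67.5552 = 2.8227

2.8227 days


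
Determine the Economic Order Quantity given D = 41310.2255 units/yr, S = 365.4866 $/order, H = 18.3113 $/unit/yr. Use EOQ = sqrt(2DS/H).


2*D*S = 2 * 41310.2255 * 365.4866 = 30196667.7265
2*D*S/H = 1649072.8526
EOQ = sqrt(1649072.8526) = 1284.1623

1284.1623 units


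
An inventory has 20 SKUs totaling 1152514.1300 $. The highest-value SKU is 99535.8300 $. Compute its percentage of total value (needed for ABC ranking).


Top item = 99535.8300
Total = 1152514.1300
Percentage = 99535.8300 / 1152514.1300 * 100 = 8.6364

8.6364%


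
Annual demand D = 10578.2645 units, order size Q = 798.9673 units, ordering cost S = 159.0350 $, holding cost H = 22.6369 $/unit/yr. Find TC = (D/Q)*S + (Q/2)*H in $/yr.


Ordering cost = D*S/Q = 2105.6109
Holding cost = Q*H/2 = 9043.0714
TC = 2105.6109 + 9043.0714 = 11148.6824

11148.6824 $/yr


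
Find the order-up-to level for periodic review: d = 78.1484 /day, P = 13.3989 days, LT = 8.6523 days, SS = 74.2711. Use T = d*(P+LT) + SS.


P + LT = 22.0512
d*(P+LT) = 78.1484 * 22.0512 = 1723.2660
T = 1723.2660 + 74.2711 = 1797.5371

1797.5371 units


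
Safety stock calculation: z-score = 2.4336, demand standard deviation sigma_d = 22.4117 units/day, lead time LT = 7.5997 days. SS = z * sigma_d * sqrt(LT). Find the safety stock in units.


sqrt(LT) = sqrt(7.5997) = 2.7568
SS = 2.4336 * 22.4117 * 2.7568 = 150.3565

150.3565 units


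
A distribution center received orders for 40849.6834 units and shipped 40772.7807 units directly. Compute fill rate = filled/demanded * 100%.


FR = 40772.7807 / 40849.6834 * 100 = 99.8117

99.8117%


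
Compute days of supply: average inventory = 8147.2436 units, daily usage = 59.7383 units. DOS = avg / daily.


DOS = 8147.2436 / 59.7383 = 136.3822

136.3822 days


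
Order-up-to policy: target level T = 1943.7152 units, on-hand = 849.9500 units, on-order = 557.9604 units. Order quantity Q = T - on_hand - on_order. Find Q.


Inventory position = OH + OO = 849.9500 + 557.9604 = 1407.9104
Q = 1943.7152 - 1407.9104 = 535.8048

535.8048 units


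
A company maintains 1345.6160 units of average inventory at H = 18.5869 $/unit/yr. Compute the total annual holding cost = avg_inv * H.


Cost = 1345.6160 * 18.5869 = 25010.8300

25010.8300 $/yr


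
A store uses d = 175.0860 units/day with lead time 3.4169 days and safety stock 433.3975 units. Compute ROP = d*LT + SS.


d*LT = 175.0860 * 3.4169 = 598.2514
ROP = 598.2514 + 433.3975 = 1031.6489

1031.6489 units


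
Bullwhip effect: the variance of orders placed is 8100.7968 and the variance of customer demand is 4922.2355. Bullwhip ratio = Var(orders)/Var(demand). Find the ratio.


BW = 8100.7968 / 4922.2355 = 1.6458

1.6458


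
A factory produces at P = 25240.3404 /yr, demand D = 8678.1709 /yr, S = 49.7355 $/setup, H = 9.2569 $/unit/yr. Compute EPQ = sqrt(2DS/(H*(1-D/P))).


1 - D/P = 1 - 0.3438 = 0.6562
H*(1-D/P) = 6.0742
2DS = 863226.3376
EPQ = sqrt(142114.0751) = 376.9802

376.9802 units


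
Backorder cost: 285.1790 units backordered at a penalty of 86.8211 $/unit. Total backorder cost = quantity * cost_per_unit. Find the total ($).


Total = 285.1790 * 86.8211 = 24759.5545

24759.5545 $


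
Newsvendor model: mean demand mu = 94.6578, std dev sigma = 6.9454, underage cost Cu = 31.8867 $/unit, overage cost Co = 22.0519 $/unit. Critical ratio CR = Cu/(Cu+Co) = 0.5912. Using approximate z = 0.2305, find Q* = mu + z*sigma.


CR = Cu/(Cu+Co) = 31.8867/(31.8867+22.0519) = 0.5912
z = 0.2305
Q* = 94.6578 + 0.2305 * 6.9454 = 96.2587

96.2587 units


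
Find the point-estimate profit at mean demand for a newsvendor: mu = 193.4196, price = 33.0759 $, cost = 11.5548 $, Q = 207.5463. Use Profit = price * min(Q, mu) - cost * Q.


Sales at mu = min(207.5463, 193.4196) = 193.4196
Revenue = 33.0759 * 193.4196 = 6397.5273
Total cost = 11.5548 * 207.5463 = 2398.1560
Profit = 6397.5273 - 2398.1560 = 3999.3714

3999.3714 $


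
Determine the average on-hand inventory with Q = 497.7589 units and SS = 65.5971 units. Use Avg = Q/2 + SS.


Q/2 = 248.8794
Avg = 248.8794 + 65.5971 = 314.4765

314.4765 units


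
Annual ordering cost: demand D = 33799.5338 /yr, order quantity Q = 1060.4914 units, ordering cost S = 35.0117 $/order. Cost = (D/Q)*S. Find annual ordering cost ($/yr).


Number of orders = D/Q = 31.8716
Cost = 31.8716 * 35.0117 = 1115.8781

1115.8781 $/yr


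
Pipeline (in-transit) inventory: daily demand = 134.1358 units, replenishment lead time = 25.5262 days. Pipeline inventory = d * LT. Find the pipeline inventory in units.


Pipeline = 134.1358 * 25.5262 = 3423.9773

3423.9773 units


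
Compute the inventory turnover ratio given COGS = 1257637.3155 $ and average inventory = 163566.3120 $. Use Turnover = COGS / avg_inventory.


Turnover = 1257637.3155 / 163566.3120 = 7.6889

7.6889


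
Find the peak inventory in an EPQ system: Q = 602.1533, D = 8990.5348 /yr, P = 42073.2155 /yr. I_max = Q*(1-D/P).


D/P = 0.2137
1 - D/P = 0.7863
I_max = 602.1533 * 0.7863 = 473.4805

473.4805 units


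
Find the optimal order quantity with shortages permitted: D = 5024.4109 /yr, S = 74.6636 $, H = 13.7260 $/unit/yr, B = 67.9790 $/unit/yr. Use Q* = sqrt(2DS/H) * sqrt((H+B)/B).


sqrt(2DS/H) = 233.7976
sqrt((H+B)/B) = 1.0963
Q* = 233.7976 * 1.0963 = 256.3167

256.3167 units


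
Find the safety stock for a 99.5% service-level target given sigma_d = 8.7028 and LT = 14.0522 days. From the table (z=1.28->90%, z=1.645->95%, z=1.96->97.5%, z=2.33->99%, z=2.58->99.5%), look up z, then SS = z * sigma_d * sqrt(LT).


From the table, SL = 99.5% corresponds to z = 2.58
sqrt(LT) = sqrt(14.0522) = 3.7486
SS = 2.58 * 8.7028 * 3.7486 = 84.1687

84.1687 units


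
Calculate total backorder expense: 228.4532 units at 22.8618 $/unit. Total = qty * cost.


Total = 228.4532 * 22.8618 = 5222.8514

5222.8514 $


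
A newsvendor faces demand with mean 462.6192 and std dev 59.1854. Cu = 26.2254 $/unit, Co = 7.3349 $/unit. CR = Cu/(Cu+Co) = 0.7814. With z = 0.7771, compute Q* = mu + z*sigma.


CR = Cu/(Cu+Co) = 26.2254/(26.2254+7.3349) = 0.7814
z = 0.7771
Q* = 462.6192 + 0.7771 * 59.1854 = 508.6122

508.6122 units


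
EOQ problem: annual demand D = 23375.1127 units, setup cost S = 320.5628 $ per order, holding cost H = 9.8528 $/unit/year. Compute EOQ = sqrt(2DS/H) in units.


2*D*S = 2 * 23375.1127 * 320.5628 = 14986383.1549
2*D*S/H = 1521027.8454
EOQ = sqrt(1521027.8454) = 1233.2996

1233.2996 units


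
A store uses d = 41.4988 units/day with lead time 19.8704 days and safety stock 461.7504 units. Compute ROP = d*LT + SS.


d*LT = 41.4988 * 19.8704 = 824.5978
ROP = 824.5978 + 461.7504 = 1286.3482

1286.3482 units


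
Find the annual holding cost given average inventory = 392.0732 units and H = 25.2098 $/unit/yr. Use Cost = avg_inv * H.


Cost = 392.0732 * 25.2098 = 9884.0870

9884.0870 $/yr


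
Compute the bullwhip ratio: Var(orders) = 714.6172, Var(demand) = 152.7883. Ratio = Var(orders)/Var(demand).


BW = 714.6172 / 152.7883 = 4.6772

4.6772


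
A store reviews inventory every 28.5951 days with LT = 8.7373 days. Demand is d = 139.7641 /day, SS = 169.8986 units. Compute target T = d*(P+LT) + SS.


P + LT = 37.3324
d*(P+LT) = 139.7641 * 37.3324 = 5217.7293
T = 5217.7293 + 169.8986 = 5387.6279

5387.6279 units


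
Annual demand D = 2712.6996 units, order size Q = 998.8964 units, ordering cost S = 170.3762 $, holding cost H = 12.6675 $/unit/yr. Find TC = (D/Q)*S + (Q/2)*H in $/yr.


Ordering cost = D*S/Q = 462.6901
Holding cost = Q*H/2 = 6326.7601
TC = 462.6901 + 6326.7601 = 6789.4501

6789.4501 $/yr


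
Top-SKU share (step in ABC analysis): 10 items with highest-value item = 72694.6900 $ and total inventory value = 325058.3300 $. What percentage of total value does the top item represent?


Top item = 72694.6900
Total = 325058.3300
Percentage = 72694.6900 / 325058.3300 * 100 = 22.3636

22.3636%


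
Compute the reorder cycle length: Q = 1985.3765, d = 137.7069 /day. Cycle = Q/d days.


Cycle = 1985.3765 / 137.7069 = 14.4174

14.4174 days


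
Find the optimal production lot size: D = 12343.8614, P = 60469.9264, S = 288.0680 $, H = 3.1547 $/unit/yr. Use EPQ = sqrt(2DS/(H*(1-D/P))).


1 - D/P = 1 - 0.2041 = 0.7959
H*(1-D/P) = 2.5107
2DS = 7111742.9316
EPQ = sqrt(2832546.6475) = 1683.0171

1683.0171 units


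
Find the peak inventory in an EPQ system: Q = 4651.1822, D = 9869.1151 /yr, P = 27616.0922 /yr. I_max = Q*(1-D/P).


D/P = 0.3574
1 - D/P = 0.6426
I_max = 4651.1822 * 0.6426 = 2988.9973

2988.9973 units


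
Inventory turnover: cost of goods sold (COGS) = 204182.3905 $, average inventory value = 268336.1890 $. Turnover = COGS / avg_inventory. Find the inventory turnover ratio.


Turnover = 204182.3905 / 268336.1890 = 0.7609

0.7609


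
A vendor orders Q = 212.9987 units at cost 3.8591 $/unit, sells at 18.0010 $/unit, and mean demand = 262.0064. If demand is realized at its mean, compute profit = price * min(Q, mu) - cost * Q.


Sales at mu = min(212.9987, 262.0064) = 212.9987
Revenue = 18.0010 * 212.9987 = 3834.1896
Total cost = 3.8591 * 212.9987 = 821.9833
Profit = 3834.1896 - 821.9833 = 3012.2063

3012.2063 $


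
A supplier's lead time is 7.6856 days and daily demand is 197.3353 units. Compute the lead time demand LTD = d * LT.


LTD = 197.3353 * 7.6856 = 1516.6402

1516.6402 units


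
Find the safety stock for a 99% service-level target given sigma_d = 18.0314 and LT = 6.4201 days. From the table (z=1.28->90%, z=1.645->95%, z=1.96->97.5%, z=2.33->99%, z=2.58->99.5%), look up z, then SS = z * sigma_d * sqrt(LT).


From the table, SL = 99% corresponds to z = 2.33
sqrt(LT) = sqrt(6.4201) = 2.5338
SS = 2.33 * 18.0314 * 2.5338 = 106.4526

106.4526 units


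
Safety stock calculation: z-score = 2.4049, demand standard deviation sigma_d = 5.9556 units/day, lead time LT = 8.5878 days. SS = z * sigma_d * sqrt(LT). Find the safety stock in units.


sqrt(LT) = sqrt(8.5878) = 2.9305
SS = 2.4049 * 5.9556 * 2.9305 = 41.9724

41.9724 units


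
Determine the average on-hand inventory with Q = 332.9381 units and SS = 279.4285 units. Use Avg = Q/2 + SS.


Q/2 = 166.4691
Avg = 166.4691 + 279.4285 = 445.8976

445.8976 units


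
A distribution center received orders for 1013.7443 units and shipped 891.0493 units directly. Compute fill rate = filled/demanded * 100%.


FR = 891.0493 / 1013.7443 * 100 = 87.8968

87.8968%


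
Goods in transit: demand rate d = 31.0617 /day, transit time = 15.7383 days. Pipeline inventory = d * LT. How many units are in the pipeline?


Pipeline = 31.0617 * 15.7383 = 488.8584

488.8584 units


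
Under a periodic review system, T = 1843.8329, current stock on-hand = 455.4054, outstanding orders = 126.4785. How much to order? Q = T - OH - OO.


Inventory position = OH + OO = 455.4054 + 126.4785 = 581.8839
Q = 1843.8329 - 581.8839 = 1261.9490

1261.9490 units


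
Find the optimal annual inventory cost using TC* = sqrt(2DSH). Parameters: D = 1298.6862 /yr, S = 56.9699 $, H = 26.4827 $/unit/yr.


2*D*S*H = 3918699.2997
TC* = sqrt(3918699.2997) = 1979.5705

1979.5705 $/yr


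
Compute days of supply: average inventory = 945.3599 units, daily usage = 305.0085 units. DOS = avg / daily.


DOS = 945.3599 / 305.0085 = 3.0995

3.0995 days


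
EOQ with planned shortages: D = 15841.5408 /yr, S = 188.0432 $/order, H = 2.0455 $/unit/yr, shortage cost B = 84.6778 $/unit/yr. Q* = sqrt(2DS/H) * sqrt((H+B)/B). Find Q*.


sqrt(2DS/H) = 1706.6434
sqrt((H+B)/B) = 1.0120
Q* = 1706.6434 * 1.0120 = 1727.1335

1727.1335 units


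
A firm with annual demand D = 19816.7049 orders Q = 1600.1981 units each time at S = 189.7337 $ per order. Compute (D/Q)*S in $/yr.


Number of orders = D/Q = 12.3839
Cost = 12.3839 * 189.7337 = 2349.6445

2349.6445 $/yr


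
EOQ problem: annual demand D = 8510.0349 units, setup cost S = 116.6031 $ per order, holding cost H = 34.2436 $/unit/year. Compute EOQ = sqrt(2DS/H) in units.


2*D*S = 2 * 8510.0349 * 116.6031 = 1984592.9009
2*D*S/H = 57955.1478
EOQ = sqrt(57955.1478) = 240.7388

240.7388 units


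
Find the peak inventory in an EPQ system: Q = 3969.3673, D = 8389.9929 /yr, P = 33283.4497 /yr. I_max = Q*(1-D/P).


D/P = 0.2521
1 - D/P = 0.7479
I_max = 3969.3673 * 0.7479 = 2968.7810

2968.7810 units


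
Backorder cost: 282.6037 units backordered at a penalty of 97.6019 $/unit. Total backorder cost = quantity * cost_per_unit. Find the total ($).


Total = 282.6037 * 97.6019 = 27582.6581

27582.6581 $


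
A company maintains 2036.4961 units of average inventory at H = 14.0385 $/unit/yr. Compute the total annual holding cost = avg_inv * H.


Cost = 2036.4961 * 14.0385 = 28589.3505

28589.3505 $/yr


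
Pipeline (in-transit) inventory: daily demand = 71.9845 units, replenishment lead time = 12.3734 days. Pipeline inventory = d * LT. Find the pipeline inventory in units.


Pipeline = 71.9845 * 12.3734 = 890.6930

890.6930 units


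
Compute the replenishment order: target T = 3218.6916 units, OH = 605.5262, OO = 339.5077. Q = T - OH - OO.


Inventory position = OH + OO = 605.5262 + 339.5077 = 945.0339
Q = 3218.6916 - 945.0339 = 2273.6577

2273.6577 units


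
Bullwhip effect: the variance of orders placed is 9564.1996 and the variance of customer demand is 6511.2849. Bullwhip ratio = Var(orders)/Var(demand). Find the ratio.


BW = 9564.1996 / 6511.2849 = 1.4689

1.4689


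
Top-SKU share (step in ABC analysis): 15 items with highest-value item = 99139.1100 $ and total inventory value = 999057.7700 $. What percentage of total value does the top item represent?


Top item = 99139.1100
Total = 999057.7700
Percentage = 99139.1100 / 999057.7700 * 100 = 9.9233

9.9233%


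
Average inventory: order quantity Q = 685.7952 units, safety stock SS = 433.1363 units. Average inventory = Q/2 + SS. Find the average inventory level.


Q/2 = 342.8976
Avg = 342.8976 + 433.1363 = 776.0339

776.0339 units


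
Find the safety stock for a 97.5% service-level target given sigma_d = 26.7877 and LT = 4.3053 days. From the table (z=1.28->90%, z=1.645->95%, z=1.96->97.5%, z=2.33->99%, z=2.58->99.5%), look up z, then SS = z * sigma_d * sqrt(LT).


From the table, SL = 97.5% corresponds to z = 1.96
sqrt(LT) = sqrt(4.3053) = 2.0749
SS = 1.96 * 26.7877 * 2.0749 = 108.9415

108.9415 units


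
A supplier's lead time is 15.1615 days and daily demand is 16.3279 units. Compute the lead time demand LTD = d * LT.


LTD = 16.3279 * 15.1615 = 247.5555

247.5555 units


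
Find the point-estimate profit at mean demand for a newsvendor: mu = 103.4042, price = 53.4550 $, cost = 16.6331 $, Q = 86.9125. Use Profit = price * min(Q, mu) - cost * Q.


Sales at mu = min(86.9125, 103.4042) = 86.9125
Revenue = 53.4550 * 86.9125 = 4645.9077
Total cost = 16.6331 * 86.9125 = 1445.6243
Profit = 4645.9077 - 1445.6243 = 3200.2834

3200.2834 $


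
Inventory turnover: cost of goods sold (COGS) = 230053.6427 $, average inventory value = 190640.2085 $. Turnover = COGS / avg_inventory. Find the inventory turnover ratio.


Turnover = 230053.6427 / 190640.2085 = 1.2067

1.2067


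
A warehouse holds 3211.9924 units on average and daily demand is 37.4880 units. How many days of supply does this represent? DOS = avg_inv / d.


DOS = 3211.9924 / 37.4880 = 85.6805

85.6805 days


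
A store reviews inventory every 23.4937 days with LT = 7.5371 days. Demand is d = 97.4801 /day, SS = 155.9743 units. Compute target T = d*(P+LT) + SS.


P + LT = 31.0308
d*(P+LT) = 97.4801 * 31.0308 = 3024.8855
T = 3024.8855 + 155.9743 = 3180.8598

3180.8598 units


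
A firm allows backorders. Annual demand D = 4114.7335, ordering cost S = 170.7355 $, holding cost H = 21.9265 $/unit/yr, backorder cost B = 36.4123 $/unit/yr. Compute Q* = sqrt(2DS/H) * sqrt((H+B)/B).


sqrt(2DS/H) = 253.1414
sqrt((H+B)/B) = 1.2658
Q* = 253.1414 * 1.2658 = 320.4187

320.4187 units


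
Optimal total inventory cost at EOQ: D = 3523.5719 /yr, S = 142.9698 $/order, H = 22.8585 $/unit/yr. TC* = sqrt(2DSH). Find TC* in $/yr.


2*D*S*H = 23030595.6955
TC* = sqrt(23030595.6955) = 4799.0203

4799.0203 $/yr


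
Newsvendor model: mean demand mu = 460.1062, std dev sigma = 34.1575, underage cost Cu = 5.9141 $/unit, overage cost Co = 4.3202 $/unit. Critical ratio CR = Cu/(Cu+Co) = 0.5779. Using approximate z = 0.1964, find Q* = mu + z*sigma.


CR = Cu/(Cu+Co) = 5.9141/(5.9141+4.3202) = 0.5779
z = 0.1964
Q* = 460.1062 + 0.1964 * 34.1575 = 466.8147

466.8147 units


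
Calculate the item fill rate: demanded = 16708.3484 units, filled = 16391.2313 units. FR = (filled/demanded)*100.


FR = 16391.2313 / 16708.3484 * 100 = 98.1020

98.1020%


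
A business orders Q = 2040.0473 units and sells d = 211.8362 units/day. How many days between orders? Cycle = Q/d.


Cycle = 2040.0473 / 211.8362 = 9.6303

9.6303 days


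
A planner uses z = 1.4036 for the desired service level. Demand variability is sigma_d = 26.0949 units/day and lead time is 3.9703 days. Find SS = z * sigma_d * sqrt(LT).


sqrt(LT) = sqrt(3.9703) = 1.9926
SS = 1.4036 * 26.0949 * 1.9926 = 72.9811

72.9811 units


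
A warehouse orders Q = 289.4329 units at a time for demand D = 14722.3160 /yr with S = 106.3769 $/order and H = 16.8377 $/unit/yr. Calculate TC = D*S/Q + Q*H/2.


Ordering cost = D*S/Q = 5410.9755
Holding cost = Q*H/2 = 2436.6922
TC = 5410.9755 + 2436.6922 = 7847.6677

7847.6677 $/yr


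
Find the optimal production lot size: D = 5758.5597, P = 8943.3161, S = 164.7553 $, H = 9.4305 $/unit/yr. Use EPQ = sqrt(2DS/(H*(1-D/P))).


1 - D/P = 1 - 0.6439 = 0.3561
H*(1-D/P) = 3.3582
2DS = 1897506.4619
EPQ = sqrt(565029.2182) = 751.6843

751.6843 units


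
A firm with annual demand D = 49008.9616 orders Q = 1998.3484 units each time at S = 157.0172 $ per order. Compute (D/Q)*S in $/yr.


Number of orders = D/Q = 24.5247
Cost = 24.5247 * 157.0172 = 3850.8050

3850.8050 $/yr


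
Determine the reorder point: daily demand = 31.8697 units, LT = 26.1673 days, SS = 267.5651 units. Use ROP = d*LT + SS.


d*LT = 31.8697 * 26.1673 = 833.9440
ROP = 833.9440 + 267.5651 = 1101.5091

1101.5091 units


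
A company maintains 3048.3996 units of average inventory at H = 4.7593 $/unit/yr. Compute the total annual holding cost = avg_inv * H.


Cost = 3048.3996 * 4.7593 = 14508.2482

14508.2482 $/yr


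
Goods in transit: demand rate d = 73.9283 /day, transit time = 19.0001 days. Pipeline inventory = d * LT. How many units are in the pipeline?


Pipeline = 73.9283 * 19.0001 = 1404.6451

1404.6451 units


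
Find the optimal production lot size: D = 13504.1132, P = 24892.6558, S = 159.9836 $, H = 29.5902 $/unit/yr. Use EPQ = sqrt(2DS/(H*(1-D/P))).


1 - D/P = 1 - 0.5425 = 0.4575
H*(1-D/P) = 13.5377
2DS = 4320873.2891
EPQ = sqrt(319173.4173) = 564.9543

564.9543 units


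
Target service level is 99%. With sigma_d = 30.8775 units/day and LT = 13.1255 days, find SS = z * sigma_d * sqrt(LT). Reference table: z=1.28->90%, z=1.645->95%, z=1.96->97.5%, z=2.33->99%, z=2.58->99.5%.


From the table, SL = 99% corresponds to z = 2.33
sqrt(LT) = sqrt(13.1255) = 3.6229
SS = 2.33 * 30.8775 * 3.6229 = 260.6489

260.6489 units


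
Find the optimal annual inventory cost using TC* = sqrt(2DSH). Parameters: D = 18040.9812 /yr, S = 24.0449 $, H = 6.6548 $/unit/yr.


2*D*S*H = 5773619.1502
TC* = sqrt(5773619.1502) = 2402.8356

2402.8356 $/yr


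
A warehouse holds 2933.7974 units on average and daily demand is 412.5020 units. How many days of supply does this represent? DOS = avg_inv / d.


DOS = 2933.7974 / 412.5020 = 7.1122

7.1122 days


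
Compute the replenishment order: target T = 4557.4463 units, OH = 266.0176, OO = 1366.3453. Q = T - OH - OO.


Inventory position = OH + OO = 266.0176 + 1366.3453 = 1632.3629
Q = 4557.4463 - 1632.3629 = 2925.0834

2925.0834 units


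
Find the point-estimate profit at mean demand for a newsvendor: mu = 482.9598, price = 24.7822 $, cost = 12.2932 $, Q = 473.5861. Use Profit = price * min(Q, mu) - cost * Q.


Sales at mu = min(473.5861, 482.9598) = 473.5861
Revenue = 24.7822 * 473.5861 = 11736.5054
Total cost = 12.2932 * 473.5861 = 5821.8886
Profit = 11736.5054 - 5821.8886 = 5914.6168

5914.6168 $


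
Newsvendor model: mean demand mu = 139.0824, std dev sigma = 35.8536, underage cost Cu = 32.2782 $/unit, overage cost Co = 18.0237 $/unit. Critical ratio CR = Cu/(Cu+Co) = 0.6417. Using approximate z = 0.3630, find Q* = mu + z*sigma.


CR = Cu/(Cu+Co) = 32.2782/(32.2782+18.0237) = 0.6417
z = 0.3630
Q* = 139.0824 + 0.3630 * 35.8536 = 152.0973

152.0973 units


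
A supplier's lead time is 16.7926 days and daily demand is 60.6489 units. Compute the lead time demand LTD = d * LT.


LTD = 60.6489 * 16.7926 = 1018.4527

1018.4527 units


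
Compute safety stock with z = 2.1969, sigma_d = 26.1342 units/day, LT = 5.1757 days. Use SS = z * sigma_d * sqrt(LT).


sqrt(LT) = sqrt(5.1757) = 2.2750
SS = 2.1969 * 26.1342 * 2.2750 = 130.6183

130.6183 units


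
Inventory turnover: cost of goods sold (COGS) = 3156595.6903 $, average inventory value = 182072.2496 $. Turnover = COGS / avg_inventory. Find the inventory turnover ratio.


Turnover = 3156595.6903 / 182072.2496 = 17.3370

17.3370


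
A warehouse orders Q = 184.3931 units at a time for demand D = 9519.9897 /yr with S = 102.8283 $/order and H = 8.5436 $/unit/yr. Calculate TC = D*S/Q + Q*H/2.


Ordering cost = D*S/Q = 5308.8991
Holding cost = Q*H/2 = 787.6904
TC = 5308.8991 + 787.6904 = 6096.5895

6096.5895 $/yr


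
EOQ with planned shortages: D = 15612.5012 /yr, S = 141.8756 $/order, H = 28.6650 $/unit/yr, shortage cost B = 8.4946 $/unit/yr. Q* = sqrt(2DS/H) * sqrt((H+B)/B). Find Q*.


sqrt(2DS/H) = 393.1236
sqrt((H+B)/B) = 2.0915
Q* = 393.1236 * 2.0915 = 822.2297

822.2297 units


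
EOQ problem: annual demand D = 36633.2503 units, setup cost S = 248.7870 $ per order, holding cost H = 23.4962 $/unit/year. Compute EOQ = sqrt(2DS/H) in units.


2*D*S = 2 * 36633.2503 * 248.7870 = 18227752.8848
2*D*S/H = 775774.5033
EOQ = sqrt(775774.5033) = 880.7806

880.7806 units


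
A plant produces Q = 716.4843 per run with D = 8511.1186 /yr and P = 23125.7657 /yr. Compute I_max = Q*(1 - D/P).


D/P = 0.3680
1 - D/P = 0.6320
I_max = 716.4843 * 0.6320 = 452.7922

452.7922 units


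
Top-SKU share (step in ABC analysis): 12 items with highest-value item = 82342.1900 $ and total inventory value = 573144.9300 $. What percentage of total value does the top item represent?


Top item = 82342.1900
Total = 573144.9300
Percentage = 82342.1900 / 573144.9300 * 100 = 14.3667

14.3667%


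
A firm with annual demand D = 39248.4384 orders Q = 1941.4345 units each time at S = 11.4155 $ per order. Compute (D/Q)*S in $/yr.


Number of orders = D/Q = 20.2162
Cost = 20.2162 * 11.4155 = 230.7781

230.7781 $/yr


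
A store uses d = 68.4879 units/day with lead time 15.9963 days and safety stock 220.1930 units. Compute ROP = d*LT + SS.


d*LT = 68.4879 * 15.9963 = 1095.5530
ROP = 1095.5530 + 220.1930 = 1315.7460

1315.7460 units


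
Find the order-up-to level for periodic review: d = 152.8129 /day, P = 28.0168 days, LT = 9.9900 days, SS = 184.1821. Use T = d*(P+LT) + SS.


P + LT = 38.0068
d*(P+LT) = 152.8129 * 38.0068 = 5807.9293
T = 5807.9293 + 184.1821 = 5992.1114

5992.1114 units


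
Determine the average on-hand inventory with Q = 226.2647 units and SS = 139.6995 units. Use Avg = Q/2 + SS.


Q/2 = 113.1324
Avg = 113.1324 + 139.6995 = 252.8319

252.8319 units


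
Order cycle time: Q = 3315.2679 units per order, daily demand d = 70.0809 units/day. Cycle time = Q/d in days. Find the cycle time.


Cycle = 3315.2679 / 70.0809 = 47.3063

47.3063 days


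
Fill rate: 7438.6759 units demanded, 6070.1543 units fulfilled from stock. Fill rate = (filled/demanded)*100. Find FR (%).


FR = 6070.1543 / 7438.6759 * 100 = 81.6026

81.6026%


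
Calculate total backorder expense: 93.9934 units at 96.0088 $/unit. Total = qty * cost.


Total = 93.9934 * 96.0088 = 9024.1935

9024.1935 $


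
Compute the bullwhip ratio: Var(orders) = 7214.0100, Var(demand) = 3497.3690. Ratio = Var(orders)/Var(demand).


BW = 7214.0100 / 3497.3690 = 2.0627

2.0627


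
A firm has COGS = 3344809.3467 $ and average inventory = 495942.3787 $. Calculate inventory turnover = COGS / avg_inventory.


Turnover = 3344809.3467 / 495942.3787 = 6.7444

6.7444


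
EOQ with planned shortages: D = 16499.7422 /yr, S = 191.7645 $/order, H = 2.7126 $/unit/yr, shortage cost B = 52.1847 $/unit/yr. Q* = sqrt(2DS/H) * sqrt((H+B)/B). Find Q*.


sqrt(2DS/H) = 1527.3719
sqrt((H+B)/B) = 1.0257
Q* = 1527.3719 * 1.0257 = 1566.5660

1566.5660 units


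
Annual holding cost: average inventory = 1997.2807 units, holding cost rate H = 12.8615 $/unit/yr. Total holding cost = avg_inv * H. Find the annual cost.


Cost = 1997.2807 * 12.8615 = 25688.0257

25688.0257 $/yr


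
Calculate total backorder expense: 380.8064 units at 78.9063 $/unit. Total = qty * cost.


Total = 380.8064 * 78.9063 = 30048.0240

30048.0240 $


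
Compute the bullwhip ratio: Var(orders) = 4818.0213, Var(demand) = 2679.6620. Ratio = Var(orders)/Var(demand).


BW = 4818.0213 / 2679.6620 = 1.7980

1.7980


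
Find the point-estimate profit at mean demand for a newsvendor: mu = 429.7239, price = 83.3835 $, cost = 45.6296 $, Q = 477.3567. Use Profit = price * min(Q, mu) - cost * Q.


Sales at mu = min(477.3567, 429.7239) = 429.7239
Revenue = 83.3835 * 429.7239 = 35831.8828
Total cost = 45.6296 * 477.3567 = 21781.5953
Profit = 35831.8828 - 21781.5953 = 14050.2875

14050.2875 $


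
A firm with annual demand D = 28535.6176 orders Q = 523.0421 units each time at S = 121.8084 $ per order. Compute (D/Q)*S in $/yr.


Number of orders = D/Q = 54.5570
Cost = 54.5570 * 121.8084 = 6645.5031

6645.5031 $/yr


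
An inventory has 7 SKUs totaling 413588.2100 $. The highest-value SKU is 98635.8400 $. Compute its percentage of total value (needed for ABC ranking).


Top item = 98635.8400
Total = 413588.2100
Percentage = 98635.8400 / 413588.2100 * 100 = 23.8488

23.8488%


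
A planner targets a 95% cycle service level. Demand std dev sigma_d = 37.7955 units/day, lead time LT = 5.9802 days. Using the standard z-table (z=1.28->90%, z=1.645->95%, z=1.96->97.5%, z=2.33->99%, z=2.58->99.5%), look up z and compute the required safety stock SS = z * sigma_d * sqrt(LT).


From the table, SL = 95% corresponds to z = 1.645
sqrt(LT) = sqrt(5.9802) = 2.4454
SS = 1.645 * 37.7955 * 2.4454 = 152.0421

152.0421 units


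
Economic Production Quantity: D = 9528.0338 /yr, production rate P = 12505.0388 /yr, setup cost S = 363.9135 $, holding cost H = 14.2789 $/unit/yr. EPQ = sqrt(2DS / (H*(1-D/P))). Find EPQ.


1 - D/P = 1 - 0.7619 = 0.2381
H*(1-D/P) = 3.3993
2DS = 6934760.2566
EPQ = sqrt(2040056.4223) = 1428.3054

1428.3054 units


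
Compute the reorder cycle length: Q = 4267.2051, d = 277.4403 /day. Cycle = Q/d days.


Cycle = 4267.2051 / 277.4403 = 15.3806

15.3806 days


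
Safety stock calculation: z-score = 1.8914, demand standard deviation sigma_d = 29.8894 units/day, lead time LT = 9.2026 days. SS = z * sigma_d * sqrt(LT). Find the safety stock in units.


sqrt(LT) = sqrt(9.2026) = 3.0336
SS = 1.8914 * 29.8894 * 3.0336 = 171.4967

171.4967 units


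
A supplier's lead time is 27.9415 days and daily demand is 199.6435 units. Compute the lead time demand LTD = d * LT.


LTD = 199.6435 * 27.9415 = 5578.3389

5578.3389 units


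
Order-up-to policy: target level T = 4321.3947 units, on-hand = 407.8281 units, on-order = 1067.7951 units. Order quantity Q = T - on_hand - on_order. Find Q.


Inventory position = OH + OO = 407.8281 + 1067.7951 = 1475.6232
Q = 4321.3947 - 1475.6232 = 2845.7715

2845.7715 units


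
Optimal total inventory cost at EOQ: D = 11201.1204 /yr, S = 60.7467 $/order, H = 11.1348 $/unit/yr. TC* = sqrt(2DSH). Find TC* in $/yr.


2*D*S*H = 15152928.4380
TC* = sqrt(15152928.4380) = 3892.6763

3892.6763 $/yr


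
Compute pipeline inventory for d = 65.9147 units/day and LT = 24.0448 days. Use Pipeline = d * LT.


Pipeline = 65.9147 * 24.0448 = 1584.9058

1584.9058 units


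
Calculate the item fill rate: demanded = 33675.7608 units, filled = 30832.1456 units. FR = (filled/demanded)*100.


FR = 30832.1456 / 33675.7608 * 100 = 91.5559

91.5559%


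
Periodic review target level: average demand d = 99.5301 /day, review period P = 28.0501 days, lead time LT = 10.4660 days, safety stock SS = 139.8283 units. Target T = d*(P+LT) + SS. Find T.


P + LT = 38.5161
d*(P+LT) = 99.5301 * 38.5161 = 3833.5113
T = 3833.5113 + 139.8283 = 3973.3396

3973.3396 units


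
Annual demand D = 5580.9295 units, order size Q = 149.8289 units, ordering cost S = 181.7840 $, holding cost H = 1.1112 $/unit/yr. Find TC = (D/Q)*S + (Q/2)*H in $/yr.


Ordering cost = D*S/Q = 6771.2150
Holding cost = Q*H/2 = 83.2449
TC = 6771.2150 + 83.2449 = 6854.4599

6854.4599 $/yr


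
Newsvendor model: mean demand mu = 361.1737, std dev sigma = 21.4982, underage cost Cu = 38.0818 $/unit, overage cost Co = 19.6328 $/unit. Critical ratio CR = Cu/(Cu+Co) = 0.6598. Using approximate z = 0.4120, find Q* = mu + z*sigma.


CR = Cu/(Cu+Co) = 38.0818/(38.0818+19.6328) = 0.6598
z = 0.4120
Q* = 361.1737 + 0.4120 * 21.4982 = 370.0310

370.0310 units


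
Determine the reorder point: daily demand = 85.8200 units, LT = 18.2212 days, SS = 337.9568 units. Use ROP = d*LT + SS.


d*LT = 85.8200 * 18.2212 = 1563.7434
ROP = 1563.7434 + 337.9568 = 1901.7002

1901.7002 units


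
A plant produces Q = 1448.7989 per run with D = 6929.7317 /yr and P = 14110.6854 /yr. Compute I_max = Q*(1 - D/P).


D/P = 0.4911
1 - D/P = 0.5089
I_max = 1448.7989 * 0.5089 = 737.2964

737.2964 units


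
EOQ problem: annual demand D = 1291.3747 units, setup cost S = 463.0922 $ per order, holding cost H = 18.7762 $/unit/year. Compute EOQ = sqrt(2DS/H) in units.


2*D*S = 2 * 1291.3747 * 463.0922 = 1196051.1017
2*D*S/H = 63700.3814
EOQ = sqrt(63700.3814) = 252.3893

252.3893 units


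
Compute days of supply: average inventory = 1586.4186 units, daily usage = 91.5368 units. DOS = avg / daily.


DOS = 1586.4186 / 91.5368 = 17.3309

17.3309 days


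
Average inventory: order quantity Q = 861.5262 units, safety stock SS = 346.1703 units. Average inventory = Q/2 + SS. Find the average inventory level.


Q/2 = 430.7631
Avg = 430.7631 + 346.1703 = 776.9334

776.9334 units


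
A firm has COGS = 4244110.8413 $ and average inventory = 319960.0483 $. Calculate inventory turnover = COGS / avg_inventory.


Turnover = 4244110.8413 / 319960.0483 = 13.2645

13.2645


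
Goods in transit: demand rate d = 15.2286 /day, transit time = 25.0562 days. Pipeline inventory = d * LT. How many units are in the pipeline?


Pipeline = 15.2286 * 25.0562 = 381.5708

381.5708 units


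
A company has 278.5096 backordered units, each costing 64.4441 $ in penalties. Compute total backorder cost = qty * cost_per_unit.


Total = 278.5096 * 64.4441 = 17948.3005

17948.3005 $


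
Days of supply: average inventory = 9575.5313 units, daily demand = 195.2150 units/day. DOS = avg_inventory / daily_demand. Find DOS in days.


DOS = 9575.5313 / 195.2150 = 49.0512

49.0512 days


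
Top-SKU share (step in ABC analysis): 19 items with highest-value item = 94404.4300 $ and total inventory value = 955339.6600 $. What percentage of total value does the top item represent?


Top item = 94404.4300
Total = 955339.6600
Percentage = 94404.4300 / 955339.6600 * 100 = 9.8818

9.8818%


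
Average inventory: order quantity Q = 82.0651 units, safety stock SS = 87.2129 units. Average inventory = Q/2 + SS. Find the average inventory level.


Q/2 = 41.0326
Avg = 41.0326 + 87.2129 = 128.2455

128.2455 units


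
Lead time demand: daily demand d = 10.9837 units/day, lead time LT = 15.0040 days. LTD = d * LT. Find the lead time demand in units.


LTD = 10.9837 * 15.0040 = 164.7994

164.7994 units


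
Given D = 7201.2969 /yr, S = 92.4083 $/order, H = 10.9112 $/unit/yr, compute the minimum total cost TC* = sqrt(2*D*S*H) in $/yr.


2*D*S*H = 14521925.6694
TC* = sqrt(14521925.6694) = 3810.7644

3810.7644 $/yr


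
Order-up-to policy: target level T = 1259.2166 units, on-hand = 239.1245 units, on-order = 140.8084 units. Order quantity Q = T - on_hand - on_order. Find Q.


Inventory position = OH + OO = 239.1245 + 140.8084 = 379.9329
Q = 1259.2166 - 379.9329 = 879.2837

879.2837 units


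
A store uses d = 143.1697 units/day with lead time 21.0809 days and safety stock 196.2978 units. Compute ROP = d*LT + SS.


d*LT = 143.1697 * 21.0809 = 3018.1461
ROP = 3018.1461 + 196.2978 = 3214.4439

3214.4439 units


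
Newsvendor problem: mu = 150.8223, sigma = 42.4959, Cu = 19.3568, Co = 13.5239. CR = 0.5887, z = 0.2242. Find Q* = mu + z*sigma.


CR = Cu/(Cu+Co) = 19.3568/(19.3568+13.5239) = 0.5887
z = 0.2242
Q* = 150.8223 + 0.2242 * 42.4959 = 160.3499

160.3499 units


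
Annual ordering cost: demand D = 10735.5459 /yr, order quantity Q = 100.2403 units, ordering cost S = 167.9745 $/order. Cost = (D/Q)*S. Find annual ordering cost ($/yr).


Number of orders = D/Q = 107.0981
Cost = 107.0981 * 167.9745 = 17989.7502

17989.7502 $/yr


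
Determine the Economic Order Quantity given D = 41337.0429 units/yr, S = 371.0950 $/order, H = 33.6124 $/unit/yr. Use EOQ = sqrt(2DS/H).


2*D*S = 2 * 41337.0429 * 371.0950 = 30679939.8700
2*D*S/H = 912756.5979
EOQ = sqrt(912756.5979) = 955.3830

955.3830 units


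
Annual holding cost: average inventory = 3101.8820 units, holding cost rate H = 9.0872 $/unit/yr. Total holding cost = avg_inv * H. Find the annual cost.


Cost = 3101.8820 * 9.0872 = 28187.4221

28187.4221 $/yr


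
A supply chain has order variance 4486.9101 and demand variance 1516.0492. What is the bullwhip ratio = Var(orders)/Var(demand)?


BW = 4486.9101 / 1516.0492 = 2.9596

2.9596


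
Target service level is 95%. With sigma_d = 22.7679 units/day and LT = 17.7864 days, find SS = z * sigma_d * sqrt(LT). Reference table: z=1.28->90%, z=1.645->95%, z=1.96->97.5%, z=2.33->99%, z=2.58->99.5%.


From the table, SL = 95% corresponds to z = 1.645
sqrt(LT) = sqrt(17.7864) = 4.2174
SS = 1.645 * 22.7679 * 4.2174 = 157.9548

157.9548 units


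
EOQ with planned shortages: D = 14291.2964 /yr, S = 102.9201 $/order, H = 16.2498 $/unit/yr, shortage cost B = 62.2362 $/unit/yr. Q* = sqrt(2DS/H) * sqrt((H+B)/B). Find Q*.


sqrt(2DS/H) = 425.4778
sqrt((H+B)/B) = 1.1230
Q* = 425.4778 * 1.1230 = 477.8059

477.8059 units


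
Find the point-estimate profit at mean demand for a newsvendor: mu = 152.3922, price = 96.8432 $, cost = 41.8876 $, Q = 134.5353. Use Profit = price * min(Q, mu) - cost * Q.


Sales at mu = min(134.5353, 152.3922) = 134.5353
Revenue = 96.8432 * 134.5353 = 13028.8290
Total cost = 41.8876 * 134.5353 = 5635.3608
Profit = 13028.8290 - 5635.3608 = 7393.4681

7393.4681 $


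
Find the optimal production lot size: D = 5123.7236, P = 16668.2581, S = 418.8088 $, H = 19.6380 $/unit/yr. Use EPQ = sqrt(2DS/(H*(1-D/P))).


1 - D/P = 1 - 0.3074 = 0.6926
H*(1-D/P) = 13.6014
2DS = 4291721.0649
EPQ = sqrt(315535.3513) = 561.7253

561.7253 units


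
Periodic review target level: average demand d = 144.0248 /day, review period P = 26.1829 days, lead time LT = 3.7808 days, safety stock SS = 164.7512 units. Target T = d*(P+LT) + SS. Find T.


P + LT = 29.9637
d*(P+LT) = 144.0248 * 29.9637 = 4315.5159
T = 4315.5159 + 164.7512 = 4480.2671

4480.2671 units


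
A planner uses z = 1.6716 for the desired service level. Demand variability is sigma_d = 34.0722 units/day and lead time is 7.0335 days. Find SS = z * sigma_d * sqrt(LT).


sqrt(LT) = sqrt(7.0335) = 2.6521
SS = 1.6716 * 34.0722 * 2.6521 = 151.0491

151.0491 units


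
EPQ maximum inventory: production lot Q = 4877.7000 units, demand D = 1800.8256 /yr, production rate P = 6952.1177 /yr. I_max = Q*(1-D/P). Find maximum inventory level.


D/P = 0.2590
1 - D/P = 0.7410
I_max = 4877.7000 * 0.7410 = 3614.2164

3614.2164 units


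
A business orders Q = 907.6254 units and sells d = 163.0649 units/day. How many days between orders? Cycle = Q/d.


Cycle = 907.6254 / 163.0649 = 5.5660

5.5660 days


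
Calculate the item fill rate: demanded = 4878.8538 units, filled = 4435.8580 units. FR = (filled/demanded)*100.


FR = 4435.8580 / 4878.8538 * 100 = 90.9201

90.9201%


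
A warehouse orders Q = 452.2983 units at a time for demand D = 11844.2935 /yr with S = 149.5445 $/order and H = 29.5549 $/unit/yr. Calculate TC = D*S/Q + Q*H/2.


Ordering cost = D*S/Q = 3916.1079
Holding cost = Q*H/2 = 6683.8155
TC = 3916.1079 + 6683.8155 = 10599.9234

10599.9234 $/yr


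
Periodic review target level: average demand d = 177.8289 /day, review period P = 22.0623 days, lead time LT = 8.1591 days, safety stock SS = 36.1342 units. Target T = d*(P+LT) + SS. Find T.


P + LT = 30.2214
d*(P+LT) = 177.8289 * 30.2214 = 5374.2383
T = 5374.2383 + 36.1342 = 5410.3725

5410.3725 units


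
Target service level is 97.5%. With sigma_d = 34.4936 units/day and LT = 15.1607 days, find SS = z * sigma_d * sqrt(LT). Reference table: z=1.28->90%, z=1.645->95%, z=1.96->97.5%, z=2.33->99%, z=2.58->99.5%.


From the table, SL = 97.5% corresponds to z = 1.96
sqrt(LT) = sqrt(15.1607) = 3.8937
SS = 1.96 * 34.4936 * 3.8937 = 263.2414

263.2414 units


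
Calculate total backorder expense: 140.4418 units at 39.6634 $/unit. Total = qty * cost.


Total = 140.4418 * 39.6634 = 5570.3993

5570.3993 $


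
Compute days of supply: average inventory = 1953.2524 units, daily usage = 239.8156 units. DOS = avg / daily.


DOS = 1953.2524 / 239.8156 = 8.1448

8.1448 days


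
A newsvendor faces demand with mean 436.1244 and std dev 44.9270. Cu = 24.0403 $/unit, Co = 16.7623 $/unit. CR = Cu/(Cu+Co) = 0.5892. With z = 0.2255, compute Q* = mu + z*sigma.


CR = Cu/(Cu+Co) = 24.0403/(24.0403+16.7623) = 0.5892
z = 0.2255
Q* = 436.1244 + 0.2255 * 44.9270 = 446.2554

446.2554 units


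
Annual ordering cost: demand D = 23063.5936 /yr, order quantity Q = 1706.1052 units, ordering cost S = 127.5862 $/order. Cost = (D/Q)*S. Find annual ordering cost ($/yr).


Number of orders = D/Q = 13.5183
Cost = 13.5183 * 127.5862 = 1724.7449

1724.7449 $/yr


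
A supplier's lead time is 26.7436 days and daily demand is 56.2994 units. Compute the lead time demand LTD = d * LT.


LTD = 56.2994 * 26.7436 = 1505.6486

1505.6486 units


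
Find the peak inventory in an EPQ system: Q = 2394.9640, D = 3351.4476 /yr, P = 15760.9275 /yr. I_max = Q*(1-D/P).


D/P = 0.2126
1 - D/P = 0.7874
I_max = 2394.9640 * 0.7874 = 1885.6922

1885.6922 units


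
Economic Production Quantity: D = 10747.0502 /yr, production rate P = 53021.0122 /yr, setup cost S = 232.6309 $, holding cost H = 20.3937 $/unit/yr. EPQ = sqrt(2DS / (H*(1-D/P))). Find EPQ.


1 - D/P = 1 - 0.2027 = 0.7973
H*(1-D/P) = 16.2600
2DS = 5000191.9207
EPQ = sqrt(307514.5785) = 554.5400

554.5400 units
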